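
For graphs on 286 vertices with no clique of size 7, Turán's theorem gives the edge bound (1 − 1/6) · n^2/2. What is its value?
Turán density bound = (5/6) · 286^2/2 = 102245/3 ≈ 34081.6667

Turán's theorem: ex(n, K_{r+1}) is achieved by the complete r-partite Turán graph T(n, r) with parts as balanced as possible, and is at most (1 − 1/r) · n^2/2. For r = 6, n = 286: the density bound is (5/6) · 81796/2 = 102245/3 ≈ 34081.6667. The integer-valued extremum is e(T(286, 6)) = 34081, which is strictly less than the density bound 102245/3 since 6 ∤ 286 (the parts of T(286, 6) cannot all be equal).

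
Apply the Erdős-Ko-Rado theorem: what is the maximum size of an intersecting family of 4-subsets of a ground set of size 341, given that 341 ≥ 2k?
max |F| = C(340, 3) = 6492980

Erdős-Ko-Rado (1961): when n ≥ 2k, max |F| = C(n−1, k−1). The bound is attained by the star {A : i ∈ A} for any fixed i ∈ [n]. Here C(341−1, 4−1) = C(340, 3) = 6492980.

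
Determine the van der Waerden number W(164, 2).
W(164, 2) = 164 + 1 = 165

A 2-term AP is any pair of integers, so a monochromatic 2-AP exists iff some colour is used at least twice. With 164 colours, the colouring i ↦ i on {1, ..., 164} uses each colour once, avoiding any monochromatic pair, so W(164, 2) > 164. For {1, ..., 165}, pigeonhole forces two integers of the same colour, which form a monochromatic 2-AP. Hence W(164, 2) = 165.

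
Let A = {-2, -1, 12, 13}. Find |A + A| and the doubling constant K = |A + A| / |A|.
K = |A + A| / |A| = 9/4

Enumerate A + A = {a + b : a, b ∈ A}. With |A| = 4, there are |A|^2 = 16 ordered sum pairs; collecting distinct values, A + A = {-4, -3, -2, 10, 11, 12, 24, 25, 26}, so |A + A| = 9. Thus K = 9/4. For comparison, the minimum possible |A + A| over all 4-element sets is 2·4 − 1 = 7 (so min K = 7/4), attained only by arithmetic progressions.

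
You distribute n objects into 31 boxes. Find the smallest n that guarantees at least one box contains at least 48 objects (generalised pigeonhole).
n = (48 − 1)·31 + 1 = 1458

By the generalised pigeonhole principle, to guarantee some box contains ≥ r objects we need more than (r − 1) · k objects total. Threshold: n = (r − 1) · k + 1. With r = 48 and k = 31: n = 47 · 31 + 1 = 1457 + 1 = 1458. For n = 1457 = 47 · 31, we can put exactly 47 objects in every box, avoiding 48 in any single one — so 1458 is tight.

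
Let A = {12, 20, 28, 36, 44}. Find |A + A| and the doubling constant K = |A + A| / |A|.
K = |A + A| / |A| = 9/5

Enumerate A + A = {a + b : a, b ∈ A}. With |A| = 5, there are |A|^2 = 25 ordered sum pairs; collecting distinct values, A + A = {24, 32, 40, 48, 56, 64, 72, 80, 88}, so |A + A| = 9. Thus K = 9/5. Here |A + A| = 2|A| − 1 = 9, the minimum possible — so K = 9/5 is minimal, which holds iff A is an arithmetic progression.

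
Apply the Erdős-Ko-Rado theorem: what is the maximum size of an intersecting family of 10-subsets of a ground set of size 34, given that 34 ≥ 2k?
max |F| = C(33, 9) = 38567100

The Erdős-Ko-Rado theorem states: for n ≥ 2k, an intersecting family of k-subsets of an n-element set has size at most C(n − 1, k − 1), with equality for 'star' families {A ⊆ [n] : |A| = k, i ∈ A} (fix an element i). For n = 34, k = 10: C(33, 9) = 38567100.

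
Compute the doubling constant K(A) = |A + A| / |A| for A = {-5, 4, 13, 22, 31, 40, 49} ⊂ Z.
K = |A + A| / |A| = 13/7

Enumerate A + A = {a + b : a, b ∈ A}. With |A| = 7, there are |A|^2 = 49 ordered sum pairs; collecting distinct values, A + A = {-10, -1, 8, 17, 26, 35, 44, 53, 62, 71, 80, 89, 98}, so |A + A| = 13. Thus K = 13/7. Here |A + A| = 2|A| − 1 = 13, the minimum possible — so K = 13/7 is minimal, which holds iff A is an arithmetic progression.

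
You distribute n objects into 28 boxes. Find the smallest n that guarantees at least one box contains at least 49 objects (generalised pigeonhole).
n = (49 − 1)·28 + 1 = 1345

By the generalised pigeonhole principle, to guarantee some box contains ≥ r objects we need more than (r − 1) · k objects total. Threshold: n = (r − 1) · k + 1. With r = 49 and k = 28: n = 48 · 28 + 1 = 1344 + 1 = 1345. For n = 1344 = 48 · 28, we can put exactly 48 objects in every box, avoiding 49 in any single one — so 1345 is tight.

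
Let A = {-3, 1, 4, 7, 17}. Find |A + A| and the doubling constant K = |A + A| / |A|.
K = |A + A| / |A| = 13/5

Enumerate A + A = {a + b : a, b ∈ A}. With |A| = 5, there are |A|^2 = 25 ordered sum pairs; collecting distinct values, A + A = {-6, -2, 1, 2, 4, 5, 8, 11, 14, 18, 21, 24, 34}, so |A + A| = 13. Thus K = 13/5. For comparison, the minimum possible |A + A| over all 5-element sets is 2·5 − 1 = 9 (so min K = 9/5), attained only by arithmetic progressions.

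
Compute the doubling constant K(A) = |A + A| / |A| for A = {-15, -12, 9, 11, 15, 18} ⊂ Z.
K = |A + A| / |A| = 20/6 = 10/3

Enumerate A + A = {a + b : a, b ∈ A}. With |A| = 6, there are |A|^2 = 36 ordered sum pairs; collecting distinct values, A + A = {-30, -27, -24, -6, -4, -3, -1, 0, 3, 6, 18, 20, 22, 24, 26, 27, 29, 30, 33, 36}, so |A + A| = 20. Thus K = 20/6 = 10/3. For comparison, the minimum possible |A + A| over all 6-element sets is 2·6 − 1 = 11 (so min K = 11/6), attained only by arithmetic progressions.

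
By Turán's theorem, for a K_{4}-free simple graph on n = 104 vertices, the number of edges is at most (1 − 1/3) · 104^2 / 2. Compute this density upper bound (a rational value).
Turán density bound = (2/3) · 104^2/2 = 10816/3 ≈ 3605.3333

Turán's theorem: ex(n, K_{r+1}) is achieved by the complete r-partite Turán graph T(n, r) with parts as balanced as possible, and is at most (1 − 1/r) · n^2/2. For r = 3, n = 104: the density bound is (2/3) · 10816/2 = 10816/3 ≈ 3605.3333. The integer-valued extremum is e(T(104, 3)) = 3605, which is strictly less than the density bound 10816/3 since 3 ∤ 104 (the parts of T(104, 3) cannot all be equal).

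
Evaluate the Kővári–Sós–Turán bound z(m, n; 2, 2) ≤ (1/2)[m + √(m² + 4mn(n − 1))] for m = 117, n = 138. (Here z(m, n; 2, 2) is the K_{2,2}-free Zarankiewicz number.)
z(117, 138; 2, 2) ≤ (1/2)[117 + √(117² + 4·117·138·137)] = (1/2)[117 + √8861697] = 1546.9301

Kővári–Sós–Turán: let r_1, ..., r_117 be the row sums and z = Σ r_i the total number of 1s. Each pair of columns can share at most one row with both entries 1 (else a 2×2 all-ones block appears), so Σ_i C(r_i, 2) ≤ C(138, 2) = 9453. By convexity Σ_i C(r_i, 2) ≥ 117·C(z/117, 2) = z(z − 117)/(2·117), giving z² − 117z − 117·138·137 ≤ 0 and hence z ≤ (1/2)[117 + √(13689 + 4·2212002)] = (1/2)[117 + √8861697] ≈ (1/2)(117 + 2976.8603) = 1546.9301.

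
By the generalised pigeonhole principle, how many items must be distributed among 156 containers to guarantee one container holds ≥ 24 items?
n = (24 − 1)·156 + 1 = 3589

By the generalised pigeonhole principle, to guarantee some box contains ≥ r objects we need more than (r − 1) · k objects total. Threshold: n = (r − 1) · k + 1. With r = 24 and k = 156: n = 23 · 156 + 1 = 3588 + 1 = 3589. For n = 3588 = 23 · 156, we can put exactly 23 objects in every box, avoiding 24 in any single one — so 3589 is tight.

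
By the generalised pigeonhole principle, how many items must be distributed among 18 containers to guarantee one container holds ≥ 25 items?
n = (25 − 1)·18 + 1 = 433

By the generalised pigeonhole principle, to guarantee some box contains ≥ r objects we need more than (r − 1) · k objects total. Threshold: n = (r − 1) · k + 1. With r = 25 and k = 18: n = 24 · 18 + 1 = 432 + 1 = 433. For n = 432 = 24 · 18, we can put exactly 24 objects in every box, avoiding 25 in any single one — so 433 is tight.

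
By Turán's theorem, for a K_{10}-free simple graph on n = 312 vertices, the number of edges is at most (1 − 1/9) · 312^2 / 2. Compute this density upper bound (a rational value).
Turán density bound = (8/9) · 312^2/2 = 43264

Turán's theorem: ex(n, K_{r+1}) is achieved by the complete r-partite Turán graph T(n, r) with parts as balanced as possible, and is at most (1 − 1/r) · n^2/2. For r = 9, n = 312: the density bound is (8/9) · 97344/2 = 43264. The integer-valued extremum is e(T(312, 9)) = 43263, which is strictly less than the density bound 43264 since 9 ∤ 312 (the parts of T(312, 9) cannot all be equal).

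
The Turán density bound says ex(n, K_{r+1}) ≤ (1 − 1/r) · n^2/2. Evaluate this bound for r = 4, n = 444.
Turán density bound = (3/4) · 444^2/2 = 73926

Turán's theorem: ex(n, K_{r+1}) is achieved by the complete r-partite Turán graph T(n, r) with parts as balanced as possible, and is at most (1 − 1/r) · n^2/2. For r = 4, n = 444: the density bound is (3/4) · 197136/2 = 73926. Since 4 ∣ 444, the Turán graph T(444, 4) has parts of equal size 111, and its edge count e(T(444, 4)) = 73926 attains the density bound exactly.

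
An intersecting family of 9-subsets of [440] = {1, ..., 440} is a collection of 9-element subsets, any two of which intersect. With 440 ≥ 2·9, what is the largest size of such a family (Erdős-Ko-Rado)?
max |F| = C(439, 8) = 32087557740825918

Erdős-Ko-Rado (1961): when n ≥ 2k, max |F| = C(n−1, k−1). The bound is attained by the star {A : i ∈ A} for any fixed i ∈ [n]. Here C(440−1, 9−1) = C(439, 8) = 32087557740825918.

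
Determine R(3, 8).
R(3, 8) = 28

Lower bound: an explicit 2-colouring of K_{27} (typically a Paley-type or other structured construction) avoids a red K_3 and a blue K_8, showing R(3, 8) > 27.
Upper bound: the simple Erdős–Szekeres recurrence only gives R(3, 8) ≤ 31; the tight bound R(3, 8) ≤ 28 requires a sharper case analysis (or computer search) of 2-colourings of K_{28}.
Hence R(3, 8) = 28.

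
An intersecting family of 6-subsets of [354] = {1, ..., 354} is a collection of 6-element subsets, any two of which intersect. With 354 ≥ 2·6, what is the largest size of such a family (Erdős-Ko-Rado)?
max |F| = C(353, 5) = 44395270920

The Erdős-Ko-Rado theorem states: for n ≥ 2k, an intersecting family of k-subsets of an n-element set has size at most C(n − 1, k − 1), with equality for 'star' families {A ⊆ [n] : |A| = k, i ∈ A} (fix an element i). For n = 354, k = 6: C(353, 5) = 44395270920.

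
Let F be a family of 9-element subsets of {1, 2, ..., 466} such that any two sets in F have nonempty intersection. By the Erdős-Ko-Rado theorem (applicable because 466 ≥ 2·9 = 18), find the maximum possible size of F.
max |F| = C(465, 8) = 51028205658773310

The Erdős-Ko-Rado theorem states: for n ≥ 2k, an intersecting family of k-subsets of an n-element set has size at most C(n − 1, k − 1), with equality for 'star' families {A ⊆ [n] : |A| = k, i ∈ A} (fix an element i). For n = 466, k = 9: C(465, 8) = 51028205658773310.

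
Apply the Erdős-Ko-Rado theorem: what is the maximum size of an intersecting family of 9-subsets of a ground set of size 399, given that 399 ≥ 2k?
max |F| = C(398, 8) = 14547786993956139

The Erdős-Ko-Rado theorem states: for n ≥ 2k, an intersecting family of k-subsets of an n-element set has size at most C(n − 1, k − 1), with equality for 'star' families {A ⊆ [n] : |A| = k, i ∈ A} (fix an element i). For n = 399, k = 9: C(398, 8) = 14547786993956139.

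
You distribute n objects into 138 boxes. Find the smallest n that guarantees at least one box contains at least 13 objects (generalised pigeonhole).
n = (13 − 1)·138 + 1 = 1657

By the generalised pigeonhole principle, to guarantee some box contains ≥ r objects we need more than (r − 1) · k objects total. Threshold: n = (r − 1) · k + 1. With r = 13 and k = 138: n = 12 · 138 + 1 = 1656 + 1 = 1657. For n = 1656 = 12 · 138, we can put exactly 12 objects in every box, avoiding 13 in any single one — so 1657 is tight.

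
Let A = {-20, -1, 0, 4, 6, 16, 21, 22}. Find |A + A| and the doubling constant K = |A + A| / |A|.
K = |A + A| / |A| = 33/8

Enumerate A + A = {a + b : a, b ∈ A}. With |A| = 8, there are |A|^2 = 64 ordered sum pairs; collecting distinct values, A + A = {-40, -21, -20, -16, -14, -4, -2, -1, 0, 1, 2, 3, 4, 5, 6, 8, 10, 12, 15, 16, 20, 21, 22, 25, 26, 27, 28, 32, 37, 38, 42, 43, 44}, so |A + A| = 33. Thus K = 33/8. For comparison, the minimum possible |A + A| over all 8-element sets is 2·8 − 1 = 15 (so min K = 15/8), attained only by arithmetic progressions.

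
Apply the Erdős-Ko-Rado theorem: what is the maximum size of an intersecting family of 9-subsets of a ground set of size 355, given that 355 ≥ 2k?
max |F| = C(354, 8) = 5648191513887780

The Erdős-Ko-Rado theorem states: for n ≥ 2k, an intersecting family of k-subsets of an n-element set has size at most C(n − 1, k − 1), with equality for 'star' families {A ⊆ [n] : |A| = k, i ∈ A} (fix an element i). For n = 355, k = 9: C(354, 8) = 5648191513887780.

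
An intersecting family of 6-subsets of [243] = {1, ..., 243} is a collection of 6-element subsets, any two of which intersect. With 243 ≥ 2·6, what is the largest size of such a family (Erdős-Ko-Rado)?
max |F| = C(242, 5) = 6634944008

The Erdős-Ko-Rado theorem states: for n ≥ 2k, an intersecting family of k-subsets of an n-element set has size at most C(n − 1, k − 1), with equality for 'star' families {A ⊆ [n] : |A| = k, i ∈ A} (fix an element i). For n = 243, k = 6: C(242, 5) = 6634944008.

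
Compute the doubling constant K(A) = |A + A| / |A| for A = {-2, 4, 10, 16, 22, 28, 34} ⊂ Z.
K = |A + A| / |A| = 13/7

Enumerate A + A = {a + b : a, b ∈ A}. With |A| = 7, there are |A|^2 = 49 ordered sum pairs; collecting distinct values, A + A = {-4, 2, 8, 14, 20, 26, 32, 38, 44, 50, 56, 62, 68}, so |A + A| = 13. Thus K = 13/7. Here |A + A| = 2|A| − 1 = 13, the minimum possible — so K = 13/7 is minimal, which holds iff A is an arithmetic progression.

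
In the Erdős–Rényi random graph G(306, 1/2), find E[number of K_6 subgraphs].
E[# K_6] = C(306, 6) · (1/2)^C(6, 2) = 1085371516236 / 2^15 = 271342879059/8192 ≈ 33122910.041382

For each 6-subset S of vertices (there are C(306, 6) = 1085371516236 such S), let X_S = 1 if S induces a K_6 (all C(6, 2) = 15 edges present). Then P(X_S = 1) = (1/2)^15 = 1/32768. By linearity of expectation, E[# K_6] = C(306, 6) · (1/2)^15 = 1085371516236 / 32768 = 271342879059/8192 ≈ 33122910.041382.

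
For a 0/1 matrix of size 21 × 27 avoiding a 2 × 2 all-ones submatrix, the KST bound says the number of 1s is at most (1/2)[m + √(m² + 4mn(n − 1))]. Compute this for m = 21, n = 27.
z(21, 27; 2, 2) ≤ (1/2)[21 + √(21² + 4·21·27·26)] = (1/2)[21 + √59409] = 132.3698

Kővári–Sós–Turán: let r_1, ..., r_21 be the row sums and z = Σ r_i the total number of 1s. Each pair of columns can share at most one row with both entries 1 (else a 2×2 all-ones block appears), so Σ_i C(r_i, 2) ≤ C(27, 2) = 351. By convexity Σ_i C(r_i, 2) ≥ 21·C(z/21, 2) = z(z − 21)/(2·21), giving z² − 21z − 21·27·26 ≤ 0 and hence z ≤ (1/2)[21 + √(441 + 4·14742)] = (1/2)[21 + √59409] ≈ (1/2)(21 + 243.7396) = 132.3698.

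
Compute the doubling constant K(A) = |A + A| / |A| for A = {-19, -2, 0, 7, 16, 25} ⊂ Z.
K = |A + A| / |A| = 18/6 = 3

Enumerate A + A = {a + b : a, b ∈ A}. With |A| = 6, there are |A|^2 = 36 ordered sum pairs; collecting distinct values, A + A = {-38, -21, -19, -12, -4, -3, -2, 0, 5, 6, 7, 14, 16, 23, 25, 32, 41, 50}, so |A + A| = 18. Thus K = 18/6 = 3. For comparison, the minimum possible |A + A| over all 6-element sets is 2·6 − 1 = 11 (so min K = 11/6), attained only by arithmetic progressions.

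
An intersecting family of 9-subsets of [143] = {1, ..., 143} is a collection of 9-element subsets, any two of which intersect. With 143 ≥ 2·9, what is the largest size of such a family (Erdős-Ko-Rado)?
max |F| = C(142, 8) = 3354301527435

Erdős-Ko-Rado (1961): when n ≥ 2k, max |F| = C(n−1, k−1). The bound is attained by the star {A : i ∈ A} for any fixed i ∈ [n]. Here C(143−1, 9−1) = C(142, 8) = 3354301527435.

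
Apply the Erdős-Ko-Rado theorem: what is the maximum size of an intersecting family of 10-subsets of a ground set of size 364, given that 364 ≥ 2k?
max |F| = C(363, 9) = 272888923258360915

The Erdős-Ko-Rado theorem states: for n ≥ 2k, an intersecting family of k-subsets of an n-element set has size at most C(n − 1, k − 1), with equality for 'star' families {A ⊆ [n] : |A| = k, i ∈ A} (fix an element i). For n = 364, k = 10: C(363, 9) = 272888923258360915.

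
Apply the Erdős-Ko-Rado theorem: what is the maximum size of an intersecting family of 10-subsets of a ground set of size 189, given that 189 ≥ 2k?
max |F| = C(188, 9) = 665598717151940

Erdős-Ko-Rado (1961): when n ≥ 2k, max |F| = C(n−1, k−1). The bound is attained by the star {A : i ∈ A} for any fixed i ∈ [n]. Here C(189−1, 10−1) = C(188, 9) = 665598717151940.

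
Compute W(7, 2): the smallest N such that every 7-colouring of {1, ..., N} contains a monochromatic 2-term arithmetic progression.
W(7, 2) = 7 + 1 = 8

A 2-term AP is any pair of integers, so a monochromatic 2-AP exists iff some colour is used at least twice. With 7 colours, the colouring i ↦ i on {1, ..., 7} uses each colour once, avoiding any monochromatic pair, so W(7, 2) > 7. For {1, ..., 8}, pigeonhole forces two integers of the same colour, which form a monochromatic 2-AP. Hence W(7, 2) = 8.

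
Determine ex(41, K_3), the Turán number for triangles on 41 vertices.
ex(41, K_3) = ⌊41^2/4⌋ = 420

Mantel (1907): a triangle-free graph on n vertices has at most ⌊n^2/4⌋ edges, with equality for the complete bipartite graph K_{⌊n/2⌋, ⌈n/2⌉}. For n = 41: ⌊41^2/4⌋ = ⌊1681/4⌋ = 420. The extremal graph is K_{20, 21}, which has 20·21 = 420 edges.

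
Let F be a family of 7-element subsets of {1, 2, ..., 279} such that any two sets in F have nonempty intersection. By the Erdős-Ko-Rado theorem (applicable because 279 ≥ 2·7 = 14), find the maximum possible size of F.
max |F| = C(278, 6) = 607221379765

The Erdős-Ko-Rado theorem states: for n ≥ 2k, an intersecting family of k-subsets of an n-element set has size at most C(n − 1, k − 1), with equality for 'star' families {A ⊆ [n] : |A| = k, i ∈ A} (fix an element i). For n = 279, k = 7: C(278, 6) = 607221379765.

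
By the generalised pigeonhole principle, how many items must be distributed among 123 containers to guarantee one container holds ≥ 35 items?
n = (35 − 1)·123 + 1 = 4183

By the generalised pigeonhole principle, to guarantee some box contains ≥ r objects we need more than (r − 1) · k objects total. Threshold: n = (r − 1) · k + 1. With r = 35 and k = 123: n = 34 · 123 + 1 = 4182 + 1 = 4183. For n = 4182 = 34 · 123, we can put exactly 34 objects in every box, avoiding 35 in any single one — so 4183 is tight.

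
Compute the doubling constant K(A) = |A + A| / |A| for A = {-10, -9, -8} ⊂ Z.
K = |A + A| / |A| = 5/3

Enumerate A + A = {a + b : a, b ∈ A}. With |A| = 3, there are |A|^2 = 9 ordered sum pairs; collecting distinct values, A + A = {-20, -19, -18, -17, -16}, so |A + A| = 5. Thus K = 5/3. Here |A + A| = 2|A| − 1 = 5, the minimum possible — so K = 5/3 is minimal, which holds iff A is an arithmetic progression.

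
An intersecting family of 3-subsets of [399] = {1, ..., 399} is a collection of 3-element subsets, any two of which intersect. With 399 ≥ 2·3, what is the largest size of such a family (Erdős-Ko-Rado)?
max |F| = C(398, 2) = 79003

The Erdős-Ko-Rado theorem states: for n ≥ 2k, an intersecting family of k-subsets of an n-element set has size at most C(n − 1, k − 1), with equality for 'star' families {A ⊆ [n] : |A| = k, i ∈ A} (fix an element i). For n = 399, k = 3: C(398, 2) = 79003.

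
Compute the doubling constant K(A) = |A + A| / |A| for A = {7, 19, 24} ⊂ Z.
K = |A + A| / |A| = 6/3 = 2

Enumerate A + A = {a + b : a, b ∈ A}. With |A| = 3, there are |A|^2 = 9 ordered sum pairs; collecting distinct values, A + A = {14, 26, 31, 38, 43, 48}, so |A + A| = 6. Thus K = 6/3 = 2. For comparison, the minimum possible |A + A| over all 3-element sets is 2·3 − 1 = 5 (so min K = 5/3), attained only by arithmetic progressions.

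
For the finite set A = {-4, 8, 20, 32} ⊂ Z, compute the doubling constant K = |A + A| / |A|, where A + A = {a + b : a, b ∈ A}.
K = |A + A| / |A| = 7/4

Enumerate A + A = {a + b : a, b ∈ A}. With |A| = 4, there are |A|^2 = 16 ordered sum pairs; collecting distinct values, A + A = {-8, 4, 16, 28, 40, 52, 64}, so |A + A| = 7. Thus K = 7/4. Here |A + A| = 2|A| − 1 = 7, the minimum possible — so K = 7/4 is minimal, which holds iff A is an arithmetic progression.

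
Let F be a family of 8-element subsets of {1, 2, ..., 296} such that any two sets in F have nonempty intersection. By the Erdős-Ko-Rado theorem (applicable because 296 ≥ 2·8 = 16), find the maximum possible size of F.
max |F| = C(295, 7) = 35906916468745

Erdős-Ko-Rado (1961): when n ≥ 2k, max |F| = C(n−1, k−1). The bound is attained by the star {A : i ∈ A} for any fixed i ∈ [n]. Here C(296−1, 8−1) = C(295, 7) = 35906916468745.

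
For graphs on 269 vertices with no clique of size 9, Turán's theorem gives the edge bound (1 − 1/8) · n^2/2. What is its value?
Turán density bound = (7/8) · 269^2/2 = 506527/16 ≈ 31657.9375

Turán's theorem: ex(n, K_{r+1}) is achieved by the complete r-partite Turán graph T(n, r) with parts as balanced as possible, and is at most (1 − 1/r) · n^2/2. For r = 8, n = 269: the density bound is (7/8) · 72361/2 = 506527/16 ≈ 31657.9375. The integer-valued extremum is e(T(269, 8)) = 31657, which is strictly less than the density bound 506527/16 since 8 ∤ 269 (the parts of T(269, 8) cannot all be equal).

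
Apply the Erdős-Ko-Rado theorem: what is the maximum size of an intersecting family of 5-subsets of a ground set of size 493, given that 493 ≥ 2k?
max |F| = C(492, 4) = 2411794455

Erdős-Ko-Rado (1961): when n ≥ 2k, max |F| = C(n−1, k−1). The bound is attained by the star {A : i ∈ A} for any fixed i ∈ [n]. Here C(493−1, 5−1) = C(492, 4) = 2411794455.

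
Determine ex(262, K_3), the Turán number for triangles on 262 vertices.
ex(262, K_3) = ⌊262^2/4⌋ = 17161

Mantel (1907): a triangle-free graph on n vertices has at most ⌊n^2/4⌋ edges, with equality for the complete bipartite graph K_{⌊n/2⌋, ⌈n/2⌉}. For n = 262: ⌊262^2/4⌋ = ⌊68644/4⌋ = 17161. The extremal graph is K_{131, 131}, which has 131·131 = 17161 edges.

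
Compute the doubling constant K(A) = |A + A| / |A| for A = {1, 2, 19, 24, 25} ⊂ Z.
K = |A + A| / |A| = 14/5

Enumerate A + A = {a + b : a, b ∈ A}. With |A| = 5, there are |A|^2 = 25 ordered sum pairs; collecting distinct values, A + A = {2, 3, 4, 20, 21, 25, 26, 27, 38, 43, 44, 48, 49, 50}, so |A + A| = 14. Thus K = 14/5. For comparison, the minimum possible |A + A| over all 5-element sets is 2·5 − 1 = 9 (so min K = 9/5), attained only by arithmetic progressions.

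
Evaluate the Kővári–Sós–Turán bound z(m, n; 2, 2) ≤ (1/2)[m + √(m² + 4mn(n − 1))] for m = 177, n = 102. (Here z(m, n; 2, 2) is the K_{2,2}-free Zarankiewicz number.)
z(177, 102; 2, 2) ≤ (1/2)[177 + √(177² + 4·177·102·101)] = (1/2)[177 + √7325145] = 1441.7503

Kővári–Sós–Turán: let r_1, ..., r_177 be the row sums and z = Σ r_i the total number of 1s. Each pair of columns can share at most one row with both entries 1 (else a 2×2 all-ones block appears), so Σ_i C(r_i, 2) ≤ C(102, 2) = 5151. By convexity Σ_i C(r_i, 2) ≥ 177·C(z/177, 2) = z(z − 177)/(2·177), giving z² − 177z − 177·102·101 ≤ 0 and hence z ≤ (1/2)[177 + √(31329 + 4·1823454)] = (1/2)[177 + √7325145] ≈ (1/2)(177 + 2706.5005) = 1441.7503.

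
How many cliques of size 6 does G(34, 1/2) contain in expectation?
E[# K_6] = C(34, 6) · (1/2)^C(6, 2) = 1344904 / 2^15 = 168113/4096 ≈ 41.043213

For each 6-subset S of vertices (there are C(34, 6) = 1344904 such S), let X_S = 1 if S induces a K_6 (all C(6, 2) = 15 edges present). Then P(X_S = 1) = (1/2)^15 = 1/32768. By linearity of expectation, E[# K_6] = C(34, 6) · (1/2)^15 = 1344904 / 32768 = 168113/4096 ≈ 41.043213.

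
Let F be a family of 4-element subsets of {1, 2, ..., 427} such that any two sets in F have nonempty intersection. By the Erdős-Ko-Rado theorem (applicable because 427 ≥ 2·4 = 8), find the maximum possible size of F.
max |F| = C(426, 3) = 12794200

Erdős-Ko-Rado (1961): when n ≥ 2k, max |F| = C(n−1, k−1). The bound is attained by the star {A : i ∈ A} for any fixed i ∈ [n]. Here C(427−1, 4−1) = C(426, 3) = 12794200.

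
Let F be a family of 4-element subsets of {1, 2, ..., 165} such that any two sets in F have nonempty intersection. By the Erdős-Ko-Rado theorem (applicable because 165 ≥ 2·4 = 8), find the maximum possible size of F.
max |F| = C(164, 3) = 721764

The Erdős-Ko-Rado theorem states: for n ≥ 2k, an intersecting family of k-subsets of an n-element set has size at most C(n − 1, k − 1), with equality for 'star' families {A ⊆ [n] : |A| = k, i ∈ A} (fix an element i). For n = 165, k = 4: C(164, 3) = 721764.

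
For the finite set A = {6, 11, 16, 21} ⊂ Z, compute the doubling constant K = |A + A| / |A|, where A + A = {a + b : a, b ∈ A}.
K = |A + A| / |A| = 7/4

Enumerate A + A = {a + b : a, b ∈ A}. With |A| = 4, there are |A|^2 = 16 ordered sum pairs; collecting distinct values, A + A = {12, 17, 22, 27, 32, 37, 42}, so |A + A| = 7. Thus K = 7/4. Here |A + A| = 2|A| − 1 = 7, the minimum possible — so K = 7/4 is minimal, which holds iff A is an arithmetic progression.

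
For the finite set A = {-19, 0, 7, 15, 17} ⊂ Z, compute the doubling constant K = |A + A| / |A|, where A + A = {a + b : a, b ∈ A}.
K = |A + A| / |A| = 15/5 = 3

Enumerate A + A = {a + b : a, b ∈ A}. With |A| = 5, there are |A|^2 = 25 ordered sum pairs; collecting distinct values, A + A = {-38, -19, -12, -4, -2, 0, 7, 14, 15, 17, 22, 24, 30, 32, 34}, so |A + A| = 15. Thus K = 15/5 = 3. For comparison, the minimum possible |A + A| over all 5-element sets is 2·5 − 1 = 9 (so min K = 9/5), attained only by arithmetic progressions.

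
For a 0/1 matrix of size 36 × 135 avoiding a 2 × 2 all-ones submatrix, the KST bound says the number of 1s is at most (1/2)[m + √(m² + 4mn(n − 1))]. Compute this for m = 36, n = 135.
z(36, 135; 2, 2) ≤ (1/2)[36 + √(36² + 4·36·135·134)] = (1/2)[36 + √2606256] = 825.1951

Kővári–Sós–Turán: let r_1, ..., r_36 be the row sums and z = Σ r_i the total number of 1s. Each pair of columns can share at most one row with both entries 1 (else a 2×2 all-ones block appears), so Σ_i C(r_i, 2) ≤ C(135, 2) = 9045. By convexity Σ_i C(r_i, 2) ≥ 36·C(z/36, 2) = z(z − 36)/(2·36), giving z² − 36z − 36·135·134 ≤ 0 and hence z ≤ (1/2)[36 + √(1296 + 4·651240)] = (1/2)[36 + √2606256] ≈ (1/2)(36 + 1614.3903) = 825.1951.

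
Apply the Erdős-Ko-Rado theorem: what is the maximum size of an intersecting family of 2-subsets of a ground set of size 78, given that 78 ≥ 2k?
max |F| = C(77, 1) = 77

The Erdős-Ko-Rado theorem states: for n ≥ 2k, an intersecting family of k-subsets of an n-element set has size at most C(n − 1, k − 1), with equality for 'star' families {A ⊆ [n] : |A| = k, i ∈ A} (fix an element i). For n = 78, k = 2: C(77, 1) = 77.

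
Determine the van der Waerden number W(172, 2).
W(172, 2) = 172 + 1 = 173

A 2-term AP is any pair of integers, so a monochromatic 2-AP exists iff some colour is used at least twice. With 172 colours, the colouring i ↦ i on {1, ..., 172} uses each colour once, avoiding any monochromatic pair, so W(172, 2) > 172. For {1, ..., 173}, pigeonhole forces two integers of the same colour, which form a monochromatic 2-AP. Hence W(172, 2) = 173.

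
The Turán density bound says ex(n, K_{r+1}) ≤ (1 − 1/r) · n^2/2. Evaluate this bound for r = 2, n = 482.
Turán density bound = (1/2) · 482^2/2 = 58081

Turán's theorem: ex(n, K_{r+1}) is achieved by the complete r-partite Turán graph T(n, r) with parts as balanced as possible, and is at most (1 − 1/r) · n^2/2. For r = 2, n = 482: the density bound is (1/2) · 232324/2 = 58081. Since 2 ∣ 482, the Turán graph T(482, 2) has parts of equal size 241, and its edge count e(T(482, 2)) = 58081 attains the density bound exactly.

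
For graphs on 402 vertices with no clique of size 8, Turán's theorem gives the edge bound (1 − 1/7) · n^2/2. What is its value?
Turán density bound = (6/7) · 402^2/2 = 484812/7 ≈ 69258.8571

Turán's theorem: ex(n, K_{r+1}) is achieved by the complete r-partite Turán graph T(n, r) with parts as balanced as possible, and is at most (1 − 1/r) · n^2/2. For r = 7, n = 402: the density bound is (6/7) · 161604/2 = 484812/7 ≈ 69258.8571. The integer-valued extremum is e(T(402, 7)) = 69258, which is strictly less than the density bound 484812/7 since 7 ∤ 402 (the parts of T(402, 7) cannot all be equal).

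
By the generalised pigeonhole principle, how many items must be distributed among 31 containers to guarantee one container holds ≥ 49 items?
n = (49 − 1)·31 + 1 = 1489

By the generalised pigeonhole principle, to guarantee some box contains ≥ r objects we need more than (r − 1) · k objects total. Threshold: n = (r − 1) · k + 1. With r = 49 and k = 31: n = 48 · 31 + 1 = 1488 + 1 = 1489. For n = 1488 = 48 · 31, we can put exactly 48 objects in every box, avoiding 49 in any single one — so 1489 is tight.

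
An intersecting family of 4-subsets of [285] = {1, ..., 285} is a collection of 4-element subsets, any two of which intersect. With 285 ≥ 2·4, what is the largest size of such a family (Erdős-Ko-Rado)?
max |F| = C(284, 3) = 3777484

Erdős-Ko-Rado (1961): when n ≥ 2k, max |F| = C(n−1, k−1). The bound is attained by the star {A : i ∈ A} for any fixed i ∈ [n]. Here C(285−1, 4−1) = C(284, 3) = 3777484.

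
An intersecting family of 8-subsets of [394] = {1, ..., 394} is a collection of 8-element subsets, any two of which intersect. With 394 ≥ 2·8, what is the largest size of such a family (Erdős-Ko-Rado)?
max |F| = C(393, 7) = 272258681709924

The Erdős-Ko-Rado theorem states: for n ≥ 2k, an intersecting family of k-subsets of an n-element set has size at most C(n − 1, k − 1), with equality for 'star' families {A ⊆ [n] : |A| = k, i ∈ A} (fix an element i). For n = 394, k = 8: C(393, 7) = 272258681709924.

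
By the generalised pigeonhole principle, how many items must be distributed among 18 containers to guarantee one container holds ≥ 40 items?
n = (40 − 1)·18 + 1 = 703

By the generalised pigeonhole principle, to guarantee some box contains ≥ r objects we need more than (r − 1) · k objects total. Threshold: n = (r − 1) · k + 1. With r = 40 and k = 18: n = 39 · 18 + 1 = 702 + 1 = 703. For n = 702 = 39 · 18, we can put exactly 39 objects in every box, avoiding 40 in any single one — so 703 is tight.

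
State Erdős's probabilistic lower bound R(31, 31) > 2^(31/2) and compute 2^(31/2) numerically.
2^(31/2) = 46340.95; so R(31, 31) > 46340.95

Colour each edge of K_n uniformly at random with red/blue. The expected number of monochromatic K_31 is C(n, 31) · 2 · 2^(−C(31,2)). If C(n, 31) · 2^(1 − C(31,2)) < 1, then with positive probability no monochromatic K_31 exists, so R(31, 31) > n. The standard estimate C(n, 31) ≤ n^31/31! shows this inequality holds whenever n ≤ 2^(31/2) (since 31! · 2^(C(31,2) − 1) > 2^(31^2/2) ≥ n^31). Hence R(31, 31) > 2^(31/2) = 46340.95.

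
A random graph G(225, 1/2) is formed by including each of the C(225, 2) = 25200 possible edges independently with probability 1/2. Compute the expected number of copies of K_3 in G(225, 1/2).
E[# K_3] = C(225, 3) · (1/2)^C(3, 2) = 1873200 / 2^3 = 234150

For each 3-subset S of vertices (there are C(225, 3) = 1873200 such S), let X_S = 1 if S induces a K_3 (all C(3, 2) = 3 edges present). Then P(X_S = 1) = (1/2)^3 = 1/8. By linearity of expectation, E[# K_3] = C(225, 3) · (1/2)^3 = 1873200 / 8 = 234150.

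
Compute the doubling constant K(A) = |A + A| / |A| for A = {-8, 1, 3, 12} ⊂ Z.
K = |A + A| / |A| = 9/4

Enumerate A + A = {a + b : a, b ∈ A}. With |A| = 4, there are |A|^2 = 16 ordered sum pairs; collecting distinct values, A + A = {-16, -7, -5, 2, 4, 6, 13, 15, 24}, so |A + A| = 9. Thus K = 9/4. For comparison, the minimum possible |A + A| over all 4-element sets is 2·4 − 1 = 7 (so min K = 7/4), attained only by arithmetic progressions.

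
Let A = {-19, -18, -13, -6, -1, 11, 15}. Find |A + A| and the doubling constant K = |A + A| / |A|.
K = |A + A| / |A| = 25/7

Enumerate A + A = {a + b : a, b ∈ A}. With |A| = 7, there are |A|^2 = 49 ordered sum pairs; collecting distinct values, A + A = {-38, -37, -36, -32, -31, -26, -25, -24, -20, -19, -14, -12, -8, -7, -4, -3, -2, 2, 5, 9, 10, 14, 22, 26, 30}, so |A + A| = 25. Thus K = 25/7. For comparison, the minimum possible |A + A| over all 7-element sets is 2·7 − 1 = 13 (so min K = 13/7), attained only by arithmetic progressions.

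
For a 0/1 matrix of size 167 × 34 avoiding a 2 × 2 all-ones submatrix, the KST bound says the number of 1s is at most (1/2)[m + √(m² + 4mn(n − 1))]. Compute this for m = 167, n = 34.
z(167, 34; 2, 2) ≤ (1/2)[167 + √(167² + 4·167·34·33)] = (1/2)[167 + √777385] = 524.3472

Kővári–Sós–Turán: let r_1, ..., r_167 be the row sums and z = Σ r_i the total number of 1s. Each pair of columns can share at most one row with both entries 1 (else a 2×2 all-ones block appears), so Σ_i C(r_i, 2) ≤ C(34, 2) = 561. By convexity Σ_i C(r_i, 2) ≥ 167·C(z/167, 2) = z(z − 167)/(2·167), giving z² − 167z − 167·34·33 ≤ 0 and hence z ≤ (1/2)[167 + √(27889 + 4·187374)] = (1/2)[167 + √777385] ≈ (1/2)(167 + 881.6944) = 524.3472.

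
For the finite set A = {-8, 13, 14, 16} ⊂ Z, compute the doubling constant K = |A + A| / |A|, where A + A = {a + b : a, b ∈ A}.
K = |A + A| / |A| = 10/4 = 5/2

Enumerate A + A = {a + b : a, b ∈ A}. With |A| = 4, there are |A|^2 = 16 ordered sum pairs; collecting distinct values, A + A = {-16, 5, 6, 8, 26, 27, 28, 29, 30, 32}, so |A + A| = 10. Thus K = 10/4 = 5/2. For comparison, the minimum possible |A + A| over all 4-element sets is 2·4 − 1 = 7 (so min K = 7/4), attained only by arithmetic progressions.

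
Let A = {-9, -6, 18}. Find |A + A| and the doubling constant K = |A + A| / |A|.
K = |A + A| / |A| = 6/3 = 2

Enumerate A + A = {a + b : a, b ∈ A}. With |A| = 3, there are |A|^2 = 9 ordered sum pairs; collecting distinct values, A + A = {-18, -15, -12, 9, 12, 36}, so |A + A| = 6. Thus K = 6/3 = 2. For comparison, the minimum possible |A + A| over all 3-element sets is 2·3 − 1 = 5 (so min K = 5/3), attained only by arithmetic progressions.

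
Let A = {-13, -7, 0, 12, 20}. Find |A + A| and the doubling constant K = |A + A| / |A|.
K = |A + A| / |A| = 15/5 = 3

Enumerate A + A = {a + b : a, b ∈ A}. With |A| = 5, there are |A|^2 = 25 ordered sum pairs; collecting distinct values, A + A = {-26, -20, -14, -13, -7, -1, 0, 5, 7, 12, 13, 20, 24, 32, 40}, so |A + A| = 15. Thus K = 15/5 = 3. For comparison, the minimum possible |A + A| over all 5-element sets is 2·5 − 1 = 9 (so min K = 9/5), attained only by arithmetic progressions.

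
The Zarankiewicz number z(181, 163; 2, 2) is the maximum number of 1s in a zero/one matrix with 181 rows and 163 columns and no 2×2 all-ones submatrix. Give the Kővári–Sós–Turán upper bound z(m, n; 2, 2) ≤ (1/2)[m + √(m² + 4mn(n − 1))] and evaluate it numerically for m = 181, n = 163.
z(181, 163; 2, 2) ≤ (1/2)[181 + √(181² + 4·181·163·162)] = (1/2)[181 + √19150705] = 2278.5759

Kővári–Sós–Turán: let r_1, ..., r_181 be the row sums and z = Σ r_i the total number of 1s. Each pair of columns can share at most one row with both entries 1 (else a 2×2 all-ones block appears), so Σ_i C(r_i, 2) ≤ C(163, 2) = 13203. By convexity Σ_i C(r_i, 2) ≥ 181·C(z/181, 2) = z(z − 181)/(2·181), giving z² − 181z − 181·163·162 ≤ 0 and hence z ≤ (1/2)[181 + √(32761 + 4·4779486)] = (1/2)[181 + √19150705] ≈ (1/2)(181 + 4376.1518) = 2278.5759.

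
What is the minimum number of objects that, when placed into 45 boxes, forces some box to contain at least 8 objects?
n = (8 − 1)·45 + 1 = 316

By the generalised pigeonhole principle, to guarantee some box contains ≥ r objects we need more than (r − 1) · k objects total. Threshold: n = (r − 1) · k + 1. With r = 8 and k = 45: n = 7 · 45 + 1 = 315 + 1 = 316. For n = 315 = 7 · 45, we can put exactly 7 objects in every box, avoiding 8 in any single one — so 316 is tight.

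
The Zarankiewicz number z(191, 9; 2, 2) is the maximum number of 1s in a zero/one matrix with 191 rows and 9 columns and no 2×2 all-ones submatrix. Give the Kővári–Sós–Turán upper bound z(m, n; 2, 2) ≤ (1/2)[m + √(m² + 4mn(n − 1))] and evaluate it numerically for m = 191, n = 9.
z(191, 9; 2, 2) ≤ (1/2)[191 + √(191² + 4·191·9·8)] = (1/2)[191 + √91489] = 246.7357

Kővári–Sós–Turán: let r_1, ..., r_191 be the row sums and z = Σ r_i the total number of 1s. Each pair of columns can share at most one row with both entries 1 (else a 2×2 all-ones block appears), so Σ_i C(r_i, 2) ≤ C(9, 2) = 36. By convexity Σ_i C(r_i, 2) ≥ 191·C(z/191, 2) = z(z − 191)/(2·191), giving z² − 191z − 191·9·8 ≤ 0 and hence z ≤ (1/2)[191 + √(36481 + 4·13752)] = (1/2)[191 + √91489] ≈ (1/2)(191 + 302.4715) = 246.7357.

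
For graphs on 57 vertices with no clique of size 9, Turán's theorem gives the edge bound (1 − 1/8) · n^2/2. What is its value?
Turán density bound = (7/8) · 57^2/2 = 22743/16 ≈ 1421.4375

Turán's theorem: ex(n, K_{r+1}) is achieved by the complete r-partite Turán graph T(n, r) with parts as balanced as possible, and is at most (1 − 1/r) · n^2/2. For r = 8, n = 57: the density bound is (7/8) · 3249/2 = 22743/16 ≈ 1421.4375. The integer-valued extremum is e(T(57, 8)) = 1421, which is strictly less than the density bound 22743/16 since 8 ∤ 57 (the parts of T(57, 8) cannot all be equal).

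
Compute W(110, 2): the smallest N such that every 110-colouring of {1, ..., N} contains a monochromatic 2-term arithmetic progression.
W(110, 2) = 110 + 1 = 111

A 2-term AP is any pair of integers, so a monochromatic 2-AP exists iff some colour is used at least twice. With 110 colours, the colouring i ↦ i on {1, ..., 110} uses each colour once, avoiding any monochromatic pair, so W(110, 2) > 110. For {1, ..., 111}, pigeonhole forces two integers of the same colour, which form a monochromatic 2-AP. Hence W(110, 2) = 111.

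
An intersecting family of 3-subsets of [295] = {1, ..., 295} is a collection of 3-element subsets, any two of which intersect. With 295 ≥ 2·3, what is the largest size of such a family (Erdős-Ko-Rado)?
max |F| = C(294, 2) = 43071

Erdős-Ko-Rado (1961): when n ≥ 2k, max |F| = C(n−1, k−1). The bound is attained by the star {A : i ∈ A} for any fixed i ∈ [n]. Here C(295−1, 3−1) = C(294, 2) = 43071.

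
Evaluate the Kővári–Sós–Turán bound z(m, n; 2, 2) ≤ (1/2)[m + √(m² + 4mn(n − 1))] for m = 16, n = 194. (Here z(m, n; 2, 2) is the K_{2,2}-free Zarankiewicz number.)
z(16, 194; 2, 2) ≤ (1/2)[16 + √(16² + 4·16·194·193)] = (1/2)[16 + √2396544] = 782.0388

Kővári–Sós–Turán: let r_1, ..., r_16 be the row sums and z = Σ r_i the total number of 1s. Each pair of columns can share at most one row with both entries 1 (else a 2×2 all-ones block appears), so Σ_i C(r_i, 2) ≤ C(194, 2) = 18721. By convexity Σ_i C(r_i, 2) ≥ 16·C(z/16, 2) = z(z − 16)/(2·16), giving z² − 16z − 16·194·193 ≤ 0 and hence z ≤ (1/2)[16 + √(256 + 4·599072)] = (1/2)[16 + √2396544] ≈ (1/2)(16 + 1548.0775) = 782.0388.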